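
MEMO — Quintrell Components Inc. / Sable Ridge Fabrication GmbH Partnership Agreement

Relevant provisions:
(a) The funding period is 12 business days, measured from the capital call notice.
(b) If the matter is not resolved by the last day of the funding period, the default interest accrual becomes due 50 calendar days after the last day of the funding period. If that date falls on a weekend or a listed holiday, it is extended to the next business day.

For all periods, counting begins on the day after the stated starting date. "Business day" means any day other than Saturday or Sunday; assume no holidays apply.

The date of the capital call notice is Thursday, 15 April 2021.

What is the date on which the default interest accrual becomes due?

22 June 2021

The last day of the funding period: 12 business days after Thursday, 15 April 2021, skipping weekends — Apr 16, Apr 19, Apr 20, Apr 21, …, Apr 29, Apr 30, May 3 — lands on Monday, 3 May 2021.
Adding 50 calendar days to 3 May 2021 gives 22 June 2021, which is the date on which the default interest accrual becomes due. 22 June 2021 is a Tuesday, so no roll-forward applies.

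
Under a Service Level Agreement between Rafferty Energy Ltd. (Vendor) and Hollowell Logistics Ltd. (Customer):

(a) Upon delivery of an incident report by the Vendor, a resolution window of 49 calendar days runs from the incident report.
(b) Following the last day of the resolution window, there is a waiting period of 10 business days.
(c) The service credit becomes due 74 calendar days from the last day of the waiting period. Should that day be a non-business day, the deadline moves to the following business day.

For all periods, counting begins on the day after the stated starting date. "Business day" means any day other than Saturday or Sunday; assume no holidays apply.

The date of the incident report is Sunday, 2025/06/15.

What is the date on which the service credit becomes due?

2025/10/28

The last day of the resolution window: 2025/06/15 + 49 days = 2025/08/03.
The last day of the waiting period: 10 business days after Sunday, 2025/08/03, skipping weekends — Aug 4, Aug 5, Aug 6, Aug 7, Aug 8, Aug 11, Aug 12, Aug 13, Aug 14, Aug 15 — lands on Friday, 2025/08/15.
The date on which the service credit becomes due: 2025/08/15 + 74 days = 2025/10/28. 2025/10/28 is a Tuesday, so no roll-forward applies.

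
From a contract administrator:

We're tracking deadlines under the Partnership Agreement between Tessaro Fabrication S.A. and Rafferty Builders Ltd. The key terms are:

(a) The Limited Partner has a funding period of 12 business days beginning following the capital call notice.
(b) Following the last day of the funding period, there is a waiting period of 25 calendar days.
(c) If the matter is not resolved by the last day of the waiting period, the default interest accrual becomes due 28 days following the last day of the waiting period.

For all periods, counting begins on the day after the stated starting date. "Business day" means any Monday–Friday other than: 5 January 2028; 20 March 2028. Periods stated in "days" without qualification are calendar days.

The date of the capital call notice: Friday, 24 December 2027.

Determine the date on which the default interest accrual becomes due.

5 March 2028

From Friday, 24 December 2027, 12 business days (Dec 27, Dec 28, Dec 29, Dec 30, …, Jan 10, Jan 11, Jan 12, skipping weekends and the listed holiday on Jan 5) brings us to Wednesday, 12 January 2028, which is the last day of the funding period.
The last day of the waiting period: 12 January 2028 + 25 days = 6 February 2028.
The date on which the default interest accrual becomes due: 6 February 2028 + 28 days = 5 March 2028.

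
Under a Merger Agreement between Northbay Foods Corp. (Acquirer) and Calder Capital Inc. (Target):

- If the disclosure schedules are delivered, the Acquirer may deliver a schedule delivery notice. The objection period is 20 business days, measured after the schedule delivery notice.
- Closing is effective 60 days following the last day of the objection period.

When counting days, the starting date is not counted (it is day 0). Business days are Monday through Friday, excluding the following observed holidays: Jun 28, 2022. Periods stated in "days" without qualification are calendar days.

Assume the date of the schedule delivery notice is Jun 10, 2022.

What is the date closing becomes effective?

From Friday, Jun 10, 2022, 20 business days (Jun 13, Jun 14, Jun 15, Jun 16, …, Jul 7, Jul 8, Jul 11, skipping weekends and the listed holiday on Jun 28) brings us to Monday, Jul 11, 2022, which is the last day of the objection period.
Adding 60 calendar days to Jul 11, 2022 gives Sep 9, 2022, which is the date closing becomes effective.

Sep 9, 2022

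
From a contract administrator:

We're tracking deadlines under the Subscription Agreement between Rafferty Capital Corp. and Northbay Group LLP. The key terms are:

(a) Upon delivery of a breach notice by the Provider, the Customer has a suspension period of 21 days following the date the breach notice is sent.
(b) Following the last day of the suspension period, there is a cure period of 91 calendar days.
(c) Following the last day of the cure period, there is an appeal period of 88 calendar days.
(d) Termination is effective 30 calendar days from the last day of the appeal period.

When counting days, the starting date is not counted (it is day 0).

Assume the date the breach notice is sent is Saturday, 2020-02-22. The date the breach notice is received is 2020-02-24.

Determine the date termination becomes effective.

2020-10-09

The last day of the suspension period: 21 calendar days after 2020-02-22 is 2020-03-14.
The last day of the cure period: 91 calendar days after 2020-03-14 is 2020-06-13.
Adding 88 calendar days to 2020-06-13 gives 2020-09-09, which is the last day of the appeal period.
Adding 30 calendar days to 2020-09-09 gives 2020-10-09, which is the date termination becomes effective.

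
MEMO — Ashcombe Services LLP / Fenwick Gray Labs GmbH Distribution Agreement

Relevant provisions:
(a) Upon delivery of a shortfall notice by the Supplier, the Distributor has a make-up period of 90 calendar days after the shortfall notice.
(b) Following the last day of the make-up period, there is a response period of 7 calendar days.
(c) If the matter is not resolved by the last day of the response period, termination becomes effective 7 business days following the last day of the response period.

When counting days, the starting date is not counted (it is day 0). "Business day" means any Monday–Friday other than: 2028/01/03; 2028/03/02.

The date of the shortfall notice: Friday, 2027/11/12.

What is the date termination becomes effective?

The last day of the make-up period: 90 calendar days after 2027/11/12 is 2028/02/10.
The last day of the response period: 7 calendar days after 2028/02/10 is 2028/02/17.
The date termination becomes effective: counting 7 business days from Thursday, 2028/02/17 (Feb 18, Feb 21, Feb 22, Feb 23, Feb 24, Feb 25, Feb 28, skipping weekends) reaches Monday, 2028/02/28.

2028/02/28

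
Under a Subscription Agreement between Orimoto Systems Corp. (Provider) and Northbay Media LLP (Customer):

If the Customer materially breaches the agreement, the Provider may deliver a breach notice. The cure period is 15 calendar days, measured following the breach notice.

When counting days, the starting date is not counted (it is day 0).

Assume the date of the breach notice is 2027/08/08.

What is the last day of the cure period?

Adding 15 calendar days to 2027/08/08 gives 2027/08/23, which is the last day of the cure period.

2027/08/23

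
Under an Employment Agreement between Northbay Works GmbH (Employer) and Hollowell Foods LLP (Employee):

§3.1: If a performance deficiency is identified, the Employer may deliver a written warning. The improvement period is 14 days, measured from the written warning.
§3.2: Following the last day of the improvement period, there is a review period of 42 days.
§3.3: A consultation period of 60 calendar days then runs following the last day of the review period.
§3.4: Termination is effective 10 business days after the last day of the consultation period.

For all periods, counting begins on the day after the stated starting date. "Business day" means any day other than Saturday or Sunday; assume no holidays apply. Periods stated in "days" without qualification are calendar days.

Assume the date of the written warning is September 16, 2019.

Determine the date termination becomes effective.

January 24, 2020

The last day of the improvement period: 14 calendar days after September 16, 2019 is September 30, 2019.
The last day of the review period: 42 calendar days after September 30, 2019 is November 11, 2019.
Adding 60 calendar days to November 11, 2019 gives January 10, 2020, which is the last day of the consultation period.
The date termination becomes effective: counting 10 business days from Friday, January 10, 2020 (Jan 13, Jan 14, Jan 15, Jan 16, Jan 17, Jan 20, Jan 21, Jan 22, Jan 23, Jan 24, skipping weekends) reaches Friday, January 24, 2020.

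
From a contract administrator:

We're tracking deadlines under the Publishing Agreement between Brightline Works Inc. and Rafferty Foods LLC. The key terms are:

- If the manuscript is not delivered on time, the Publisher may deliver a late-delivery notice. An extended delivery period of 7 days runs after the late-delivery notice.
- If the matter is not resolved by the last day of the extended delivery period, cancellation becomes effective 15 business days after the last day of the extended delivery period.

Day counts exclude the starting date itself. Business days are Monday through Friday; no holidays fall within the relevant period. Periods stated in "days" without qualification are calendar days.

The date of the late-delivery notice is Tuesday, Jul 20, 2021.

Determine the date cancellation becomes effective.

Adding 7 calendar days to Jul 20, 2021 gives Jul 27, 2021, which is the last day of the extended delivery period.
The date cancellation becomes effective: counting 15 business days from Tuesday, Jul 27, 2021 (Jul 28, Jul 29, Jul 30, Aug 2, …, Aug 13, Aug 16, Aug 17, skipping weekends) reaches Tuesday, Aug 17, 2021.

Aug 17, 2021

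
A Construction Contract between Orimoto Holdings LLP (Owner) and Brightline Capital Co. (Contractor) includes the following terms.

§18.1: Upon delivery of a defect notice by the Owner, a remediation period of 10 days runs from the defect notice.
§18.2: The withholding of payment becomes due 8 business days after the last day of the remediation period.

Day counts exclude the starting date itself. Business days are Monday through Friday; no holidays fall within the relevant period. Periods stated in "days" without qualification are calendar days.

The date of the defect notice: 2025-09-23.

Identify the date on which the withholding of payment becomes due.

2025-10-15

The last day of the remediation period: 10 calendar days after 2025-09-23 is 2025-10-03.
The date on which the withholding of payment becomes due: 8 business days after Friday, 2025-10-03, skipping weekends — Oct 6, Oct 7, Oct 8, Oct 9, Oct 10, Oct 13, Oct 14, Oct 15 — lands on Wednesday, 2025-10-15.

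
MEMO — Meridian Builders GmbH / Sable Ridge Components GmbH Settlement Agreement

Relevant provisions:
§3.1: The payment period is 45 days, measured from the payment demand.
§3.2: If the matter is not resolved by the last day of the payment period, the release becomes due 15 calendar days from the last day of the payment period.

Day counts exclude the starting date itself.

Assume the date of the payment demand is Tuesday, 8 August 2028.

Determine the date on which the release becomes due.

The last day of the payment period: 45 calendar days after 8 August 2028 is 22 September 2028.
The date on which the release becomes due: 22 September 2028 + 15 days = 7 October 2028.

7 October 2028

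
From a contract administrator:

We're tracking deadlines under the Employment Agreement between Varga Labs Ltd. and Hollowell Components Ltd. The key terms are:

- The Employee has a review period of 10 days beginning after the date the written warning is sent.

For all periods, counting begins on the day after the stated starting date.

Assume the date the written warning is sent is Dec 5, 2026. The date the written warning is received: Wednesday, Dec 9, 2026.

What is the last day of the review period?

Dec 15, 2026

The last day of the review period: Dec 5, 2026 + 10 days = Dec 15, 2026.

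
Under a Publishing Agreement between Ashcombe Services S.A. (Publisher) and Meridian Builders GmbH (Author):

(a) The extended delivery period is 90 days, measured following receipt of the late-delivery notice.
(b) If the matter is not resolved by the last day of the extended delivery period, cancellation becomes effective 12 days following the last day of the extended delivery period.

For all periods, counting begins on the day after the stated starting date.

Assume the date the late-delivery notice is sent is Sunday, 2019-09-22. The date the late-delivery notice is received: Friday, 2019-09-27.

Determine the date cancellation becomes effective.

2020-01-07

The last day of the extended delivery period: 2019-09-27 + 90 days = 2019-12-26.
The date cancellation becomes effective: 12 calendar days after 2019-12-26 is 2020-01-07.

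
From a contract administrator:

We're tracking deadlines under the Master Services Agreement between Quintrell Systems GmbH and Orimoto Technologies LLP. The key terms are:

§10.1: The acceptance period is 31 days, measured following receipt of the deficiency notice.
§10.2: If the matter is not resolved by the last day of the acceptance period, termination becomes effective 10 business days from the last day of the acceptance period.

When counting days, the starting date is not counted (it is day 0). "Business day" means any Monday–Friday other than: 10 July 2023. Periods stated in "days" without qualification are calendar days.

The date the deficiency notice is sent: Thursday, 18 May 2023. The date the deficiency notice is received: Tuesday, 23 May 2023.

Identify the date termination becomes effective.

The last day of the acceptance period: 31 calendar days after 23 May 2023 is 23 June 2023.
The date termination becomes effective: 10 business days after Friday, 23 June 2023, skipping weekends — Jun 26, Jun 27, Jun 28, Jun 29, Jun 30, Jul 3, Jul 4, Jul 5, Jul 6, Jul 7 — lands on Friday, 7 July 2023.

7 July 2023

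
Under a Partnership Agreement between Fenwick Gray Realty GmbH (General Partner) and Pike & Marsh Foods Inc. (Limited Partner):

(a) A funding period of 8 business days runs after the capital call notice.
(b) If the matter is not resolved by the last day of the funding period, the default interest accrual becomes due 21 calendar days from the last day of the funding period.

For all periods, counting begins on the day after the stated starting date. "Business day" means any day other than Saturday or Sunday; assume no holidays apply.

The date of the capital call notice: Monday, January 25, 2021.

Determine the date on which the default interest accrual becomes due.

February 25, 2021

From Monday, January 25, 2021, 8 business days (Jan 26, Jan 27, Jan 28, Jan 29, Feb 1, Feb 2, Feb 3, Feb 4, skipping weekends) brings us to Thursday, February 4, 2021, which is the last day of the funding period.
Adding 21 calendar days to February 4, 2021 gives February 25, 2021, which is the date on which the default interest accrual becomes due.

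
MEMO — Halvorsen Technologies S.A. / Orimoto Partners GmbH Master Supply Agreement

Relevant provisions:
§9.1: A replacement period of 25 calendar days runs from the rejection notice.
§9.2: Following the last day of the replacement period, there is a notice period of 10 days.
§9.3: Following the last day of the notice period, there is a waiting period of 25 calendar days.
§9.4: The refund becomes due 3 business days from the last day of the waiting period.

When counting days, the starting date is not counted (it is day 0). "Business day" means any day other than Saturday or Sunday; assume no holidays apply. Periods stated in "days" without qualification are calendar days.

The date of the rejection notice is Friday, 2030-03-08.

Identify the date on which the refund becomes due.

2030-05-10

The last day of the replacement period: 2030-03-08 + 25 days = 2030-04-02.
The last day of the notice period: 2030-04-02 + 10 days = 2030-04-12.
The last day of the waiting period: 25 calendar days after 2030-04-12 is 2030-05-07.
The date on which the refund becomes due: counting 3 business days from Tuesday, 2030-05-07 (May 8, May 9, May 10, skipping weekends) reaches Friday, 2030-05-10.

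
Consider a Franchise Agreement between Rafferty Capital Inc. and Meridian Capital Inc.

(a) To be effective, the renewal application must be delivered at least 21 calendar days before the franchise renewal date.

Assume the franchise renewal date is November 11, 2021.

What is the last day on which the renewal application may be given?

November 11, 2021 minus 21 days is October 21, 2021.

October 21, 2021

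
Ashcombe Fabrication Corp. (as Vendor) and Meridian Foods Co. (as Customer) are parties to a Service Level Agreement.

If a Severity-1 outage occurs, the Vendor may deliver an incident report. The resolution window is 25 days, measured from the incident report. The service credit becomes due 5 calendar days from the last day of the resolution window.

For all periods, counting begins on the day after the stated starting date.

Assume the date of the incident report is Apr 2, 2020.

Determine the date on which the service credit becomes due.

May 2, 2020

The last day of the resolution window: Apr 2, 2020 + 25 days = Apr 27, 2020.
Adding 5 calendar days to Apr 27, 2020 gives May 2, 2020, which is the date on which the service credit becomes due.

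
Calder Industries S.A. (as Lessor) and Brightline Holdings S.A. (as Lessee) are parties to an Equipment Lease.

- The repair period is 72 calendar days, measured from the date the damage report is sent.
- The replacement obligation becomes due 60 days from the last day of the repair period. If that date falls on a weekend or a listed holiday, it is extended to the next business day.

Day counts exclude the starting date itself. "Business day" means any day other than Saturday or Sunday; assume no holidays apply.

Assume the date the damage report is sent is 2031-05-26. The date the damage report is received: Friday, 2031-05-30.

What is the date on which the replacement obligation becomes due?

Adding 72 calendar days to 2031-05-26 gives 2031-08-06, which is the last day of the repair period.
Adding 60 calendar days to 2031-08-06 gives 2031-10-05, which is the date on which the replacement obligation becomes due. That falls on a Sunday, so it rolls to the next business day, Monday, 2031-10-06.

2031-10-06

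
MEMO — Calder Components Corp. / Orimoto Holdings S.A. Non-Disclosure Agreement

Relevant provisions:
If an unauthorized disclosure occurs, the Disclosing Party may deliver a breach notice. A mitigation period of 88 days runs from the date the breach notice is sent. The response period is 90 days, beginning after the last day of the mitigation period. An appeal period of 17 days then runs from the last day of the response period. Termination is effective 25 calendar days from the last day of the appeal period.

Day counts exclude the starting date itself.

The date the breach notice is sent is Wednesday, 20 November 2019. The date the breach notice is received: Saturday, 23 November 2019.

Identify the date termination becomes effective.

The last day of the mitigation period: 20 November 2019 + 88 days = 16 February 2020.
The last day of the response period: 16 February 2020 + 90 days = 16 May 2020.
The last day of the appeal period: 16 May 2020 + 17 days = 2 June 2020.
The date termination becomes effective: 25 calendar days after 2 June 2020 is 27 June 2020.

27 June 2020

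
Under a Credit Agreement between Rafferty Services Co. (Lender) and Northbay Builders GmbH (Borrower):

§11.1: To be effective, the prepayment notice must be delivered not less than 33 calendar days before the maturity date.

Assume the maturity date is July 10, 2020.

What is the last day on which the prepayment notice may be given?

June 7, 2020

Counting back 33 calendar days from July 10, 2020 gives June 7, 2020.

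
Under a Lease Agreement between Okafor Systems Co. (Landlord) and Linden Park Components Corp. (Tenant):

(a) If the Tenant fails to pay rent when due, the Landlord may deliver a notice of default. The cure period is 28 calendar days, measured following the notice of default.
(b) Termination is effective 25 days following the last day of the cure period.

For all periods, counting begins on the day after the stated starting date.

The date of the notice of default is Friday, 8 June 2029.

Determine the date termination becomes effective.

31 July 2029

The last day of the cure period: 28 calendar days after 8 June 2029 is 6 July 2029.
The date termination becomes effective: 6 July 2029 + 25 days = 31 July 2029.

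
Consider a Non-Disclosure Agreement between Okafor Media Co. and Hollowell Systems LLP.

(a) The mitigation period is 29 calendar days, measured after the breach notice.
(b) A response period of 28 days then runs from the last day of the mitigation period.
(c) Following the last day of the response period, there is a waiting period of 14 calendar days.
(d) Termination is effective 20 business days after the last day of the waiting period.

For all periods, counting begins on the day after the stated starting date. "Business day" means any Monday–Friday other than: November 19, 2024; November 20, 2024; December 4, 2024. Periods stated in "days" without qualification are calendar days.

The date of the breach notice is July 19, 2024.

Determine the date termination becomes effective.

October 25, 2024

Adding 29 calendar days to July 19, 2024 gives August 17, 2024, which is the last day of the mitigation period.
Adding 28 calendar days to August 17, 2024 gives September 14, 2024, which is the last day of the response period.
The last day of the waiting period: September 14, 2024 + 14 days = September 28, 2024.
The date termination becomes effective: 20 business days after Saturday, September 28, 2024, skipping weekends — Sep 30, Oct 1, Oct 2, Oct 3, …, Oct 23, Oct 24, Oct 25 — lands on Friday, October 25, 2024.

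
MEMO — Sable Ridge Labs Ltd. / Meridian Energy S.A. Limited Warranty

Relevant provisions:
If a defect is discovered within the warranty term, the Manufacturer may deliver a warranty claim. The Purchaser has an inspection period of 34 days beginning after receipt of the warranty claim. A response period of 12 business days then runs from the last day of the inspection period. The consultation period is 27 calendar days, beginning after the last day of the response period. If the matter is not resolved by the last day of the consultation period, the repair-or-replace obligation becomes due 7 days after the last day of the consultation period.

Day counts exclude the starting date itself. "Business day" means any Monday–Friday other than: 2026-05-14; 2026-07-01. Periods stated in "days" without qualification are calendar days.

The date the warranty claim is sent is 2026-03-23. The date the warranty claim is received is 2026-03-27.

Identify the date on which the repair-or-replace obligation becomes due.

The last day of the inspection period: 34 calendar days after 2026-03-27 is 2026-04-30.
The last day of the response period: counting 12 business days from Thursday, 2026-04-30 (May 1, May 4, May 5, May 6, …, May 15, May 18, May 19, skipping weekends and the listed holiday on May 14) reaches Tuesday, 2026-05-19.
The last day of the consultation period: 2026-05-19 + 27 days = 2026-06-15.
The date on which the repair-or-replace obligation becomes due: 7 calendar days after 2026-06-15 is 2026-06-22.

2026-06-22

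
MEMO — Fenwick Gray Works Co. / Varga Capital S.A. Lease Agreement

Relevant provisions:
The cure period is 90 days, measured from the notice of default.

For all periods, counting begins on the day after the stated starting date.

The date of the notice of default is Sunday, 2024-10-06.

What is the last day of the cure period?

Adding 90 calendar days to 2024-10-06 gives 2025-01-04, which is the last day of the cure period.

2025-01-04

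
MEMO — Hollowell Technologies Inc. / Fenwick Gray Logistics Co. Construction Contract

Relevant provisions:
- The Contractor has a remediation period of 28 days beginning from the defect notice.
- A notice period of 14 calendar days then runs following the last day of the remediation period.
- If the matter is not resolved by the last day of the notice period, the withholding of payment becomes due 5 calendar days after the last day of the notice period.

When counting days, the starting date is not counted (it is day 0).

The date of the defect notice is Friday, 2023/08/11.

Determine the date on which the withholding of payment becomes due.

2023/09/27

Adding 28 calendar days to 2023/08/11 gives 2023/09/08, which is the last day of the remediation period.
The last day of the notice period: 2023/09/08 + 14 days = 2023/09/22.
The date on which the withholding of payment becomes due: 2023/09/22 + 5 days = 2023/09/27.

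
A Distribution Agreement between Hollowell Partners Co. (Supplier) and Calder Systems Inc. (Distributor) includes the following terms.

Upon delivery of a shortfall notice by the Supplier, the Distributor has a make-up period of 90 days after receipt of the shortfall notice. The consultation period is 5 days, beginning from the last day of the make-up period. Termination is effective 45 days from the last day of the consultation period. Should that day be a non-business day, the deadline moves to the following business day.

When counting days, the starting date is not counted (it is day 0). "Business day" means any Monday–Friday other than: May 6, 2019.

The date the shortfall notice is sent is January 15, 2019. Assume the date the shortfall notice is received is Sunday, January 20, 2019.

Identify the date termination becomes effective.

June 10, 2019

Adding 90 calendar days to January 20, 2019 gives April 20, 2019, which is the last day of the make-up period.
Adding 5 calendar days to April 20, 2019 gives April 25, 2019, which is the last day of the consultation period.
Adding 45 calendar days to April 25, 2019 gives June 9, 2019, which is the date termination becomes effective. That falls on a Sunday, so it rolls to the next business day, Monday, June 10, 2019.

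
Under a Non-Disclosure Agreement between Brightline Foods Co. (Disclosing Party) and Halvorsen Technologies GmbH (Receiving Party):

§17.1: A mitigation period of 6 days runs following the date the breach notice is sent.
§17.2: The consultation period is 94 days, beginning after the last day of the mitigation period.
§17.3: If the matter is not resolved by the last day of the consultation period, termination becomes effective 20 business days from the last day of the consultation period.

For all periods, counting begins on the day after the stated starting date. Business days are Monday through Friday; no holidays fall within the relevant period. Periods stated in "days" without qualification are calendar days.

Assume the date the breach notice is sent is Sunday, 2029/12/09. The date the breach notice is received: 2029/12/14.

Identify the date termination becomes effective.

Adding 6 calendar days to 2029/12/09 gives 2029/12/15, which is the last day of the mitigation period.
The last day of the consultation period: 94 calendar days after 2029/12/15 is 2030/03/19.
The date termination becomes effective: 20 business days after Tuesday, 2030/03/19, skipping weekends — Mar 20, Mar 21, Mar 22, Mar 25, …, Apr 12, Apr 15, Apr 16 — lands on Tuesday, 2030/04/16.

2030/04/16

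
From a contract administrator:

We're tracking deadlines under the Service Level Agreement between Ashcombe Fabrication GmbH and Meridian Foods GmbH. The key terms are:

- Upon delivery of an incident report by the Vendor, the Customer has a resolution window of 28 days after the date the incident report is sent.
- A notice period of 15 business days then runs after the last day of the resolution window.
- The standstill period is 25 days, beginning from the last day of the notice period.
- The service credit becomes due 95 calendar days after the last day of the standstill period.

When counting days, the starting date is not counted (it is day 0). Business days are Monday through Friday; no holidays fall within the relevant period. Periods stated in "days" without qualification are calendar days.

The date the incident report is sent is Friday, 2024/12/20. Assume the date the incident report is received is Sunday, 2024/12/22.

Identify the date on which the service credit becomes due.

2025/06/07

The last day of the resolution window: 2024/12/20 + 28 days = 2025/01/17.
From Friday, 2025/01/17, 15 business days (Jan 20, Jan 21, Jan 22, Jan 23, …, Feb 5, Feb 6, Feb 7, skipping weekends) brings us to Friday, 2025/02/07, which is the last day of the notice period.
Adding 25 calendar days to 2025/02/07 gives 2025/03/04, which is the last day of the standstill period.
Adding 95 calendar days to 2025/03/04 gives 2025/06/07, which is the date on which the service credit becomes due.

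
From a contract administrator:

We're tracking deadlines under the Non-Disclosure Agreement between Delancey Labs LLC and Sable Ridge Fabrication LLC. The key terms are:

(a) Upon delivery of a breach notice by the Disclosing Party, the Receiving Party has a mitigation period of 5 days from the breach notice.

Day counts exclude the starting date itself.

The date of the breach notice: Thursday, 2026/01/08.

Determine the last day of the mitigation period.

The last day of the mitigation period: 5 calendar days after 2026/01/08 is 2026/01/13.

2026/01/13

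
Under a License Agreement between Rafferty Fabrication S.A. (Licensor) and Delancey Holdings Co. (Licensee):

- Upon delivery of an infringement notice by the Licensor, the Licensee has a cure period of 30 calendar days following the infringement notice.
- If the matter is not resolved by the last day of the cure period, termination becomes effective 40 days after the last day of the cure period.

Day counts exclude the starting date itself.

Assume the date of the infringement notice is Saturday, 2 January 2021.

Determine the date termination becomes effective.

Adding 30 calendar days to 2 January 2021 gives 1 February 2021, which is the last day of the cure period.
The date termination becomes effective: 1 February 2021 + 40 days = 13 March 2021.

13 March 2021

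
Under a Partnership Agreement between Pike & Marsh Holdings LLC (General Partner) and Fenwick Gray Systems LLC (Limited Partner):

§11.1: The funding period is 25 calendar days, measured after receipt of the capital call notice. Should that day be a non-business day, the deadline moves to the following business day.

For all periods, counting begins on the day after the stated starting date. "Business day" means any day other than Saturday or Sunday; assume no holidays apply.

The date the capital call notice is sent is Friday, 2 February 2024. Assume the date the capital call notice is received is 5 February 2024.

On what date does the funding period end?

1 March 2024

The last day of the funding period: 5 February 2024 + 25 days = 1 March 2024. 1 March 2024 is a Friday, so no roll-forward applies.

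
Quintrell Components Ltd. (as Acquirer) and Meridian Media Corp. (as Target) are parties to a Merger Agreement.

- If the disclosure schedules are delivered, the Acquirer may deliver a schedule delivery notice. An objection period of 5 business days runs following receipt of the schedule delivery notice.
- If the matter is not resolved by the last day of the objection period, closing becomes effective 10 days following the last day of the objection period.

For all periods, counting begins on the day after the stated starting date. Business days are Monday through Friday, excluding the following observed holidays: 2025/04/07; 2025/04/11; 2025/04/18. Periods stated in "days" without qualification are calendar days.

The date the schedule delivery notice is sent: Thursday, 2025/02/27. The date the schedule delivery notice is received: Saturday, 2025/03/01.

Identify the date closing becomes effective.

From Saturday, 2025/03/01, 5 business days (Mar 3, Mar 4, Mar 5, Mar 6, Mar 7, skipping weekends) brings us to Friday, 2025/03/07, which is the last day of the objection period.
Adding 10 calendar days to 2025/03/07 gives 2025/03/17, which is the date closing becomes effective.

2025/03/17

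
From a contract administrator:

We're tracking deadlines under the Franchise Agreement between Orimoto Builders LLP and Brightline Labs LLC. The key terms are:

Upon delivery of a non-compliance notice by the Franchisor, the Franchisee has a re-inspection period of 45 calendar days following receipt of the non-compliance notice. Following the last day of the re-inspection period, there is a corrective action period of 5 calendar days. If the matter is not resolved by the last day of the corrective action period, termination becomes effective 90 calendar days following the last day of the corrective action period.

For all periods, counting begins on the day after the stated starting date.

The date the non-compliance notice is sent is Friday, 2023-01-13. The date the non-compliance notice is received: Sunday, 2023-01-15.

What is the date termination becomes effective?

The last day of the re-inspection period: 45 calendar days after 2023-01-15 is 2023-03-01.
Adding 5 calendar days to 2023-03-01 gives 2023-03-06, which is the last day of the corrective action period.
The date termination becomes effective: 2023-03-06 + 90 days = 2023-06-04.

2023-06-04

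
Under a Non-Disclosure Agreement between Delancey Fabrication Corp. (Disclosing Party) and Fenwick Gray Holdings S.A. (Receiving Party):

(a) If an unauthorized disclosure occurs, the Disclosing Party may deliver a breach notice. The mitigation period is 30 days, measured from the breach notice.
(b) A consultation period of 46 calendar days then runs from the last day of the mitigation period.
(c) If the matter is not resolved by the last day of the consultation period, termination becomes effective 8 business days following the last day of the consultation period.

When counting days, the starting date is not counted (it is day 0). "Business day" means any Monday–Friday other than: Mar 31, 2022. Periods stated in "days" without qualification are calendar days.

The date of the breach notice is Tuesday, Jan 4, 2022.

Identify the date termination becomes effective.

The last day of the mitigation period: Jan 4, 2022 + 30 days = Feb 3, 2022.
Adding 46 calendar days to Feb 3, 2022 gives Mar 21, 2022, which is the last day of the consultation period.
The date termination becomes effective: counting 8 business days from Monday, Mar 21, 2022 (Mar 22, Mar 23, Mar 24, Mar 25, Mar 28, Mar 29, Mar 30, Apr 1, skipping weekends and the listed holiday on Mar 31) reaches Friday, Apr 1, 2022.

Apr 1, 2022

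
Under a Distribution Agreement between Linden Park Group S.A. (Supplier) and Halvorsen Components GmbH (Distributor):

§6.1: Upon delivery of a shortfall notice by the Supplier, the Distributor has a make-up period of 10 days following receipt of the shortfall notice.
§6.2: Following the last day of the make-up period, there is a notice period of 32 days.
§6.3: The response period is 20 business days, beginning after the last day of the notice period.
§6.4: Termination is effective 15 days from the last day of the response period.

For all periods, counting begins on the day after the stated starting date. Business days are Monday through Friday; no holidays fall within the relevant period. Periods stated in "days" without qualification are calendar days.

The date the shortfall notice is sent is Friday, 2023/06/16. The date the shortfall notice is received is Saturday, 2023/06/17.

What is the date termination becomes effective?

Adding 10 calendar days to 2023/06/17 gives 2023/06/27, which is the last day of the make-up period.
The last day of the notice period: 2023/06/27 + 32 days = 2023/07/29.
The last day of the response period: counting 20 business days from Saturday, 2023/07/29 (Jul 31, Aug 1, Aug 2, Aug 3, …, Aug 23, Aug 24, Aug 25, skipping weekends) reaches Friday, 2023/08/25.
The date termination becomes effective: 2023/08/25 + 15 days = 2023/09/09.

2023/09/09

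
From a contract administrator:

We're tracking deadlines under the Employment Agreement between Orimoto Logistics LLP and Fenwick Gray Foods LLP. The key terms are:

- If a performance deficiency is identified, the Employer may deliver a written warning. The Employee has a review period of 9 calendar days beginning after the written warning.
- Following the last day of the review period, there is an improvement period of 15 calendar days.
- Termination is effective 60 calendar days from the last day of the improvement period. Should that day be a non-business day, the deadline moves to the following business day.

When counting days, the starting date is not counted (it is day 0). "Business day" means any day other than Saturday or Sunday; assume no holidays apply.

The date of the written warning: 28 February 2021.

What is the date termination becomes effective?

Adding 9 calendar days to 28 February 2021 gives 9 March 2021, which is the last day of the review period.
Adding 15 calendar days to 9 March 2021 gives 24 March 2021, which is the last day of the improvement period.
Adding 60 calendar days to 24 March 2021 gives 23 May 2021, which is the date termination becomes effective. That falls on a Sunday, so it rolls to the next business day, Monday, 24 May 2021.

24 May 2021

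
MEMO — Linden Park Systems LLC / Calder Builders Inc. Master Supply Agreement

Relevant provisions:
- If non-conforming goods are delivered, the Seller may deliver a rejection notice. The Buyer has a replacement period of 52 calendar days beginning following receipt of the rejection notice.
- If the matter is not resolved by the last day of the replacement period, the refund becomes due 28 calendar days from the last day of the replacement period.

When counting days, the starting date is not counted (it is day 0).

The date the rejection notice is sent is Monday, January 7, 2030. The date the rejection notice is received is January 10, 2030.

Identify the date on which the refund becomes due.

March 31, 2030

The last day of the replacement period: January 10, 2030 + 52 days = March 3, 2030.
Adding 28 calendar days to March 3, 2030 gives March 31, 2030, which is the date on which the refund becomes due.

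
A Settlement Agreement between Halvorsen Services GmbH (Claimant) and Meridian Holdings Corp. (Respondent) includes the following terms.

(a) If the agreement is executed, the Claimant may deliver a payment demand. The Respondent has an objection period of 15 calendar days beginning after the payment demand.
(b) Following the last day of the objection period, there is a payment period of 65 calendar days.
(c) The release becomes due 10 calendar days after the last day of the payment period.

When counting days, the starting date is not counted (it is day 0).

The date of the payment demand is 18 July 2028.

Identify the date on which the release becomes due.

16 October 2028

The last day of the objection period: 18 July 2028 + 15 days = 2 August 2028.
The last day of the payment period: 65 calendar days after 2 August 2028 is 6 October 2028.
The date on which the release becomes due: 10 calendar days after 6 October 2028 is 16 October 2028.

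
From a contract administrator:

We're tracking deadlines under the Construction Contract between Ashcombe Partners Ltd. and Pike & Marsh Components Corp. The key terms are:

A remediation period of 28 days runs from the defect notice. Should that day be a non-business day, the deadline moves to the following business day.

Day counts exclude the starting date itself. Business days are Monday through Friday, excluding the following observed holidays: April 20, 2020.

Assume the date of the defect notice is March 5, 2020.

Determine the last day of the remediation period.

The last day of the remediation period: 28 calendar days after March 5, 2020 is April 2, 2020. April 2, 2020 is a Thursday and is not a listed holiday, so no roll-forward applies.

April 2, 2020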